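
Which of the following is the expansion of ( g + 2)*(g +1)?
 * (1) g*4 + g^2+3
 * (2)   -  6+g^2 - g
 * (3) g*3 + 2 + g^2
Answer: 3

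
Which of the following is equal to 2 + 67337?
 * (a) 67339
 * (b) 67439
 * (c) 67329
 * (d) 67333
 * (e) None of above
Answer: a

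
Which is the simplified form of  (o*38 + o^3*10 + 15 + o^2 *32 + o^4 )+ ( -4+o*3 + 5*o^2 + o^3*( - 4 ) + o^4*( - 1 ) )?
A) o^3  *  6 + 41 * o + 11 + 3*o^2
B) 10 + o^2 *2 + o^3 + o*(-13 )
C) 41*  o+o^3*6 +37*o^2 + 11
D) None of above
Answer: C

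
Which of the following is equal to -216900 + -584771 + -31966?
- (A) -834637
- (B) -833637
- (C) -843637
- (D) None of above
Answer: B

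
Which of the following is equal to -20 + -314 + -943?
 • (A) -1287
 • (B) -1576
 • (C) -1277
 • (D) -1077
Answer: C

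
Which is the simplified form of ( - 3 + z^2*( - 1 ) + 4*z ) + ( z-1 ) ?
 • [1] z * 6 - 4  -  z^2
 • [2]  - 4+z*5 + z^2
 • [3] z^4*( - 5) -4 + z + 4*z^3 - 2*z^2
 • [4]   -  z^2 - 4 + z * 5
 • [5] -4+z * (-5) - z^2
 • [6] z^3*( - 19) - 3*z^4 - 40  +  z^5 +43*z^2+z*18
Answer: 4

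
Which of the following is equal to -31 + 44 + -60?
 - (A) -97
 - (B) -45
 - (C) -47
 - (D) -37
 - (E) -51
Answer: C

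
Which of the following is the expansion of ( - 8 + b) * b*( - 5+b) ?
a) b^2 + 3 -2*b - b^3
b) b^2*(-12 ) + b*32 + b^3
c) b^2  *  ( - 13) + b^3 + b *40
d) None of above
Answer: c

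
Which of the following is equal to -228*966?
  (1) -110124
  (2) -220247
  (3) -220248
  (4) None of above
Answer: 3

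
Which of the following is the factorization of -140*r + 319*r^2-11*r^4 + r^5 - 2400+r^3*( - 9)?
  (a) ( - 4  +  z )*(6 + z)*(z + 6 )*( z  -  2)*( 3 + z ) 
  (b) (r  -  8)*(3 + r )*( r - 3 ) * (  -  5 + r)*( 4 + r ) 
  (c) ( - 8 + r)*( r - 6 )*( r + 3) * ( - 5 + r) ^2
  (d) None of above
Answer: d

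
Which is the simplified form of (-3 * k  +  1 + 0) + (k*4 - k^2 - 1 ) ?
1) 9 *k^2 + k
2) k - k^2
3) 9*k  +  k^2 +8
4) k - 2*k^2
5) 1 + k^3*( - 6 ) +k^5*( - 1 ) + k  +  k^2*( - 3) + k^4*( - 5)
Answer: 2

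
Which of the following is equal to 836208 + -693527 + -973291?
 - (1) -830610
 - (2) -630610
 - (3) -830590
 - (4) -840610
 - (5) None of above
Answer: 1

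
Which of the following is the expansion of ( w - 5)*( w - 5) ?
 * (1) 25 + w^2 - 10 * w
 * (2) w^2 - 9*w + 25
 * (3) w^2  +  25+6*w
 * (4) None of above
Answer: 1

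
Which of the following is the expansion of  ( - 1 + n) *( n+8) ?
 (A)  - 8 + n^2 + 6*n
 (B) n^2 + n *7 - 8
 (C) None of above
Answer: B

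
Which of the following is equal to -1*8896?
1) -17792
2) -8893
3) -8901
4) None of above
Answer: 4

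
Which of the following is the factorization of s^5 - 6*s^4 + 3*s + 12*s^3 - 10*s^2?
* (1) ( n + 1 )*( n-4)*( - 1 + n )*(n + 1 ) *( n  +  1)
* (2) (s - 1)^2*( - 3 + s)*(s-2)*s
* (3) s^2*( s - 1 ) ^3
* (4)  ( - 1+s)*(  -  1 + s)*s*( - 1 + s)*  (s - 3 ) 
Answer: 4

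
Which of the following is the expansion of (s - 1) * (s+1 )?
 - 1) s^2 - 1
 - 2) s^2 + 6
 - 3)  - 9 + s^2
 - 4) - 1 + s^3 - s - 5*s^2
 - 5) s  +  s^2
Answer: 1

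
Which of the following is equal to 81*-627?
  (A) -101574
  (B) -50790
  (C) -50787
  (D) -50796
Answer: C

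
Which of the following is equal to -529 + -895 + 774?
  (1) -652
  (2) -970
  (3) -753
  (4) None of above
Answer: 4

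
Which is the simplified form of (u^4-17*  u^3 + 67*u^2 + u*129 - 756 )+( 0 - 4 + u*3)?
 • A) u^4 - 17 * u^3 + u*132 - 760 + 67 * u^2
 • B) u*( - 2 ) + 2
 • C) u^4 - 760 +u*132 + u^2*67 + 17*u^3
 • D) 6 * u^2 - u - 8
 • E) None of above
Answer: A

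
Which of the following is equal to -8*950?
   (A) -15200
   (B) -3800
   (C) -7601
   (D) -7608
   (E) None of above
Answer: E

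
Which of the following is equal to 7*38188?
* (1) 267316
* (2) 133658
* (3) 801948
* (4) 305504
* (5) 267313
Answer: 1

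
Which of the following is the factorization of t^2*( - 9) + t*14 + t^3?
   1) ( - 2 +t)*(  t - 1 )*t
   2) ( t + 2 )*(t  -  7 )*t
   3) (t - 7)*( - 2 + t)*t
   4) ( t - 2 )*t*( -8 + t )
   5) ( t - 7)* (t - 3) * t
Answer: 3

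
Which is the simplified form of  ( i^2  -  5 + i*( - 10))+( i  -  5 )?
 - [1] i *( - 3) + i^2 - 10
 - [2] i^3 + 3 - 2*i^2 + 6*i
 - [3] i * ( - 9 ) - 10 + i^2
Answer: 3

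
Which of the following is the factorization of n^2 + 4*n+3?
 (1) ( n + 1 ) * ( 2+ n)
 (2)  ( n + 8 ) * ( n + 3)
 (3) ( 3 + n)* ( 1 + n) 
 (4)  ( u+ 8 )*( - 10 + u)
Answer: 3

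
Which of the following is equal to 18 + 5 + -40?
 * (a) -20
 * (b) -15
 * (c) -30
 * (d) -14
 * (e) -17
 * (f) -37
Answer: e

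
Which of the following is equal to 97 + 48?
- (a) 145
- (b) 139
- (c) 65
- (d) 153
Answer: a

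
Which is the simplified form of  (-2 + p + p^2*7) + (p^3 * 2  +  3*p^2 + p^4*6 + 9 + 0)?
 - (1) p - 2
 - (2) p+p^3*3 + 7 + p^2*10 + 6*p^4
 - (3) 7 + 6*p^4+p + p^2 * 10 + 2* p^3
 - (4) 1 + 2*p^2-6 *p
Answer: 3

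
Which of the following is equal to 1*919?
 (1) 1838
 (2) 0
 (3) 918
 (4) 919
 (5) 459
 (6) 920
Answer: 4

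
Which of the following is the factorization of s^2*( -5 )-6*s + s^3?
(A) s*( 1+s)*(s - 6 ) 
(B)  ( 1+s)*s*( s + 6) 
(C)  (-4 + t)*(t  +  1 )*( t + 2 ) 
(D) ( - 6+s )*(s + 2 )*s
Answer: A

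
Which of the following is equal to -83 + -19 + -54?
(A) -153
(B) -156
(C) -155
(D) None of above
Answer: B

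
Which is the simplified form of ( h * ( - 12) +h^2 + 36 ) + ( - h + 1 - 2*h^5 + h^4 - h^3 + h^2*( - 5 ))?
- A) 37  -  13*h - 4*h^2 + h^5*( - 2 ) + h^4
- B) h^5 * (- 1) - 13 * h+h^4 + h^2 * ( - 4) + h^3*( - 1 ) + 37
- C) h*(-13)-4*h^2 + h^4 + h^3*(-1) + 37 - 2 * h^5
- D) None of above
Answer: C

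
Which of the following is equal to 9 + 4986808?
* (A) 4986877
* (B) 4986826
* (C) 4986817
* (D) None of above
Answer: C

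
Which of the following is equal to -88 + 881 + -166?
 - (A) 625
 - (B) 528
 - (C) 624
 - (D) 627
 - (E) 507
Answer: D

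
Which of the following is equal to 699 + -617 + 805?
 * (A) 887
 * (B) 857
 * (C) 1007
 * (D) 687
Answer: A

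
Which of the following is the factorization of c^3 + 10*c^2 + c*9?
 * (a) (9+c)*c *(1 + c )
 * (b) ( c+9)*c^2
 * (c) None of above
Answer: a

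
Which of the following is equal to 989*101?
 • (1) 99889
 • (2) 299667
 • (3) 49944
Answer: 1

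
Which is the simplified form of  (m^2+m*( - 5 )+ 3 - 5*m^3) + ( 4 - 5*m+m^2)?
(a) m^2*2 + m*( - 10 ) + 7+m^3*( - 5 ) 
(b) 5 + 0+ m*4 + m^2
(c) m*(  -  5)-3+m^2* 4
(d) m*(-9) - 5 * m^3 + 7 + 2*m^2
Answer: a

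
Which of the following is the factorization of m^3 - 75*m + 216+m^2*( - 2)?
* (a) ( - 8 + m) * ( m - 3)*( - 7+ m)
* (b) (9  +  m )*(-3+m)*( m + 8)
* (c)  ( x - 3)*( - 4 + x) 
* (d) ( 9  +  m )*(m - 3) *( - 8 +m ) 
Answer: d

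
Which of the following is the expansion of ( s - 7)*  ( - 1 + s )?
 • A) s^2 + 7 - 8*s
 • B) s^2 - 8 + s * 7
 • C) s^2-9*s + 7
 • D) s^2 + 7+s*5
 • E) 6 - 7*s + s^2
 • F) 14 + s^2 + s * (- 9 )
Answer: A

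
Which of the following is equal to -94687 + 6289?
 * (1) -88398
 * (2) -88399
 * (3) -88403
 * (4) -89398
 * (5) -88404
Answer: 1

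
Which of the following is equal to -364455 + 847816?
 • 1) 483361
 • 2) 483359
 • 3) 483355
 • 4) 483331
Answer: 1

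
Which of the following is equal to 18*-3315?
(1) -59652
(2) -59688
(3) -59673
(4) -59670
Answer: 4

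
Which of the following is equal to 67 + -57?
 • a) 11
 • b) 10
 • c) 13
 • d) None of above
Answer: b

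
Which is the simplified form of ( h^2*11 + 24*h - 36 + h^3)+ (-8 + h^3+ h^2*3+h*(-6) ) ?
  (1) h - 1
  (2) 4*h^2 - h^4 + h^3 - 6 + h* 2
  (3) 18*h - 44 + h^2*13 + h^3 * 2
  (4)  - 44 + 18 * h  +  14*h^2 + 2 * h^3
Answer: 4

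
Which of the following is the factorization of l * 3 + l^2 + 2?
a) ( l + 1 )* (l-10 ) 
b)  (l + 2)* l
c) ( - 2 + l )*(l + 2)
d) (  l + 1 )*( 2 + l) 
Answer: d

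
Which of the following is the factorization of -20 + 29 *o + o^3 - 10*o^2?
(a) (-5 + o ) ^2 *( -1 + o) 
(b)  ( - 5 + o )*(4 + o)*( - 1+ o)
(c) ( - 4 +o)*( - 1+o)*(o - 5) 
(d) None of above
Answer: c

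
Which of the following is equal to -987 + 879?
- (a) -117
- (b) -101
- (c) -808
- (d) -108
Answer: d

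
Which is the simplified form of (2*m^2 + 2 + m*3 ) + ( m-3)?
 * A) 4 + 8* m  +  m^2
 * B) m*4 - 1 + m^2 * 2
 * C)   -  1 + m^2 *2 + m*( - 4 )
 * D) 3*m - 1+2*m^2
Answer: B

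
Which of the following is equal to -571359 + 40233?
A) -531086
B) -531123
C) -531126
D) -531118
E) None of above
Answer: C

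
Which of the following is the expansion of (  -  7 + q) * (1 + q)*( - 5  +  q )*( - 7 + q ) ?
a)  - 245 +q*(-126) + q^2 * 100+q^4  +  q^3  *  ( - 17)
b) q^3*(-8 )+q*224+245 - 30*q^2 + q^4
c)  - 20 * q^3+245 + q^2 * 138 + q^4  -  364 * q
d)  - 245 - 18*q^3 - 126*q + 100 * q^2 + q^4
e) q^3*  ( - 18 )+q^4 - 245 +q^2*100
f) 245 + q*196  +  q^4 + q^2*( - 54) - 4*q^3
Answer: d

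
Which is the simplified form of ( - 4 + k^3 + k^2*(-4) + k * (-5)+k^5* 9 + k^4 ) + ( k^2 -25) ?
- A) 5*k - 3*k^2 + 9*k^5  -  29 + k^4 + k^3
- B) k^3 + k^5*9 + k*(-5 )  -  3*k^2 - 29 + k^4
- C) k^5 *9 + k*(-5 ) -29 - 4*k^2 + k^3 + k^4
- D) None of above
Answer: B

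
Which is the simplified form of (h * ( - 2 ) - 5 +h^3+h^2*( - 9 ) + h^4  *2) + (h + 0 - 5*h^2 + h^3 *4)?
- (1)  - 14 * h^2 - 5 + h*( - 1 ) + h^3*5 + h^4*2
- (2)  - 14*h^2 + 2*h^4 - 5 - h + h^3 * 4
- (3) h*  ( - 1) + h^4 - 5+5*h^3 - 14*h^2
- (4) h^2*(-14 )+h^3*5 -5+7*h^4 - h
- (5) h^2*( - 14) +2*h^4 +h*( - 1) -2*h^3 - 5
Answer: 1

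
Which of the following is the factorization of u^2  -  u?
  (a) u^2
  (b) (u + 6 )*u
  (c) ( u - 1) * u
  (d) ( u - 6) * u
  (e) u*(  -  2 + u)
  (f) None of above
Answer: c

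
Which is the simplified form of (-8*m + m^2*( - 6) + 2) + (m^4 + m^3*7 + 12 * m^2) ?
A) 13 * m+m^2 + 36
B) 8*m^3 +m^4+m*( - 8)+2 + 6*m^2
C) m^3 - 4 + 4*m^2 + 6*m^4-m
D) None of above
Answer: D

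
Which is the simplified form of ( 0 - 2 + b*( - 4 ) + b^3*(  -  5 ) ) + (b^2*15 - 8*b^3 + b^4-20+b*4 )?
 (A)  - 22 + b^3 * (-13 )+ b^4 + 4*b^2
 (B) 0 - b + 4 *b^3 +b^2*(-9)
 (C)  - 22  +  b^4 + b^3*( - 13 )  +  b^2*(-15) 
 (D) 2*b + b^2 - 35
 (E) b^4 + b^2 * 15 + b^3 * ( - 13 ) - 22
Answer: E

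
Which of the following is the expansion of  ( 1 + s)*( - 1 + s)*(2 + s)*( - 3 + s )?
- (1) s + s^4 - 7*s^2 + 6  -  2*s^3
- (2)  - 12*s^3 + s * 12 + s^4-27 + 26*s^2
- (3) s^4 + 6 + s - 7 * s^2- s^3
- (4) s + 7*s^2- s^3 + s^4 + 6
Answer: 3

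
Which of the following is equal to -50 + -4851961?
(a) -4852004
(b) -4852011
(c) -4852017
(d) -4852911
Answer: b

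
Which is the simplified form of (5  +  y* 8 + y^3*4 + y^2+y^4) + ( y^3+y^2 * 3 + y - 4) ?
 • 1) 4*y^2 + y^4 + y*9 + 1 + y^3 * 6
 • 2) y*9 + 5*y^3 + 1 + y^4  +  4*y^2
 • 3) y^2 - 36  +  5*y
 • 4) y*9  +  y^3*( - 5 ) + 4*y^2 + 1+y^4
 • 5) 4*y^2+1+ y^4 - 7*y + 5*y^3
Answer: 2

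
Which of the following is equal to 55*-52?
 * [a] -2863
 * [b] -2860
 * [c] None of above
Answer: b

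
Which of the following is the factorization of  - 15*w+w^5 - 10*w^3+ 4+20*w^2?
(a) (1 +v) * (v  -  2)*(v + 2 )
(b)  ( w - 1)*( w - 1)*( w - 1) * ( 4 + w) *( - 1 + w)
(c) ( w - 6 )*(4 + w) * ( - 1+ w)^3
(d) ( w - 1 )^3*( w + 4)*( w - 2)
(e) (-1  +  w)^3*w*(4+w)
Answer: b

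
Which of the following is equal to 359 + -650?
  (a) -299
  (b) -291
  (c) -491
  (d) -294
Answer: b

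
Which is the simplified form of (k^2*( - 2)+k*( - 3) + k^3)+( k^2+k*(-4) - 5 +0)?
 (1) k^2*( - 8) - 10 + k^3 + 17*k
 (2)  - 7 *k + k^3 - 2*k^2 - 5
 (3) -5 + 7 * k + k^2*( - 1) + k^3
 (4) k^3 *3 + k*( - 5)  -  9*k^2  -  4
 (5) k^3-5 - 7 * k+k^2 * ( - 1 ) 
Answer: 5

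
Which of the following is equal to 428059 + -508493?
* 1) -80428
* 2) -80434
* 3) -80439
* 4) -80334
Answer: 2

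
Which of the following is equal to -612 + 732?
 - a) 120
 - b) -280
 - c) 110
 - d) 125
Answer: a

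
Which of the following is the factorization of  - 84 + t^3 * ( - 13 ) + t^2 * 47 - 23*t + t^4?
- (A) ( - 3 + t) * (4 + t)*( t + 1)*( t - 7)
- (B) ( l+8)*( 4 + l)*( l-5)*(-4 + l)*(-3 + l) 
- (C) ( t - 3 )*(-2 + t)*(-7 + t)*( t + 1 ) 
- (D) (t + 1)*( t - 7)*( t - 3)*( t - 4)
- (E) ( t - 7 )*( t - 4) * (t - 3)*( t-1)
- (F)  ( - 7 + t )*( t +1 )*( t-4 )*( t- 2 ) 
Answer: D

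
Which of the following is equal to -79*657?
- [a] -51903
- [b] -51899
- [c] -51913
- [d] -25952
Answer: a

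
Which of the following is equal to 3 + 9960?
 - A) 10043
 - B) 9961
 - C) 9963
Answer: C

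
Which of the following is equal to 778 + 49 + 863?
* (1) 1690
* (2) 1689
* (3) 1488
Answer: 1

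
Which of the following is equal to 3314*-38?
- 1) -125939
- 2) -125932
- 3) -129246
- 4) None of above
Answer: 2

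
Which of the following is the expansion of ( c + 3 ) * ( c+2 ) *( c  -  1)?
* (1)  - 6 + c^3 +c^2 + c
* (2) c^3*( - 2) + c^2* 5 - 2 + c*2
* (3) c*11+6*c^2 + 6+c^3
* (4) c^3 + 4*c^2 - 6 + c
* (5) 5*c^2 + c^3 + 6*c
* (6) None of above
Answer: 4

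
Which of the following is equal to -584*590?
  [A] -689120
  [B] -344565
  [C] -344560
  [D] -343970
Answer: C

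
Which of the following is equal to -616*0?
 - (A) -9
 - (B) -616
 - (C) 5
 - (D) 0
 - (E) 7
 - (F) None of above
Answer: D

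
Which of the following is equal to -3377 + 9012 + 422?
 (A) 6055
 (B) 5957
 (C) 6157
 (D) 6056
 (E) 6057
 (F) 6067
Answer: E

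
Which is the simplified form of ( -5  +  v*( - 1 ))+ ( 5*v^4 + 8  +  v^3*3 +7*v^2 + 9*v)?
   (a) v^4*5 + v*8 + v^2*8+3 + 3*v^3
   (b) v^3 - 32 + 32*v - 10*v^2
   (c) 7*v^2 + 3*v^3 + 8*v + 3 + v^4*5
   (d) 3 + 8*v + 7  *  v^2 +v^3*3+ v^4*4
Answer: c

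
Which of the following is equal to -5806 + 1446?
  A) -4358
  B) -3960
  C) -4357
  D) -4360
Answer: D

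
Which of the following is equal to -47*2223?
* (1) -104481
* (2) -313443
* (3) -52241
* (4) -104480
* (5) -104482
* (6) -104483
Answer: 1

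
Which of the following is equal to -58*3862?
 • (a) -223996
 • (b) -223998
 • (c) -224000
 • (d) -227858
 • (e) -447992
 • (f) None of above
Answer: a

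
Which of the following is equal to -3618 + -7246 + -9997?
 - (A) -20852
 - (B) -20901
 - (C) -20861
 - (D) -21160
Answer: C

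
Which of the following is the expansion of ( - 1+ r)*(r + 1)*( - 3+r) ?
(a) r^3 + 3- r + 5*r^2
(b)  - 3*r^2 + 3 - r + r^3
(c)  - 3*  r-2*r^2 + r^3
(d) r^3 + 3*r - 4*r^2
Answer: b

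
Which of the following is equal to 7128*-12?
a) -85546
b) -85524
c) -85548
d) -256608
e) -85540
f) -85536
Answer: f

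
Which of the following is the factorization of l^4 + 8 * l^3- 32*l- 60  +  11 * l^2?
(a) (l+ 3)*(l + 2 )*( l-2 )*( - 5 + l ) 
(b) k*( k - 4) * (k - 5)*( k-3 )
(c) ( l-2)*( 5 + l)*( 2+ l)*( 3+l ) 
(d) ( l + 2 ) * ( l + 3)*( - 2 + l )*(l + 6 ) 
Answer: c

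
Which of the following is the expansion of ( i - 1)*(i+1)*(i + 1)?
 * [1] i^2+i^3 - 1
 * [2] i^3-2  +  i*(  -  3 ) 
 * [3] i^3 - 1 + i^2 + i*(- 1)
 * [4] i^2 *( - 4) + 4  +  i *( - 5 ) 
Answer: 3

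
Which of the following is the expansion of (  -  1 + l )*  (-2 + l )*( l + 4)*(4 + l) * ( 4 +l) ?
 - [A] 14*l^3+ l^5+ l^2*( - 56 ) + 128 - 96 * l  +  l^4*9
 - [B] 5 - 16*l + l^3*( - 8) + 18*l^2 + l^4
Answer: A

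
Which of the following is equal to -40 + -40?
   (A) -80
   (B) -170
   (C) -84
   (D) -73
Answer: A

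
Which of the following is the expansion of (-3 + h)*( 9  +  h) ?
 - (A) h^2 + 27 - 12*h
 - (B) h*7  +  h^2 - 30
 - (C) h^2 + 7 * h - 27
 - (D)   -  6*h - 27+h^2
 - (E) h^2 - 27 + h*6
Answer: E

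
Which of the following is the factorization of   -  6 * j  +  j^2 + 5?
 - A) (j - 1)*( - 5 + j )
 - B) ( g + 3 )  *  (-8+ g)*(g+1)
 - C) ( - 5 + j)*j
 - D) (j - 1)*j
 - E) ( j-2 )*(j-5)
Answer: A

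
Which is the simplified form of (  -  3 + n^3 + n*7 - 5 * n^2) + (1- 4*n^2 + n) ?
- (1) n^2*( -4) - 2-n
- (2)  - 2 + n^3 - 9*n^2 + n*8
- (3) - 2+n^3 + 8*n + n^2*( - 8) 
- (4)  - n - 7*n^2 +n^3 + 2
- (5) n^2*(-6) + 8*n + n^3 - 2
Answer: 2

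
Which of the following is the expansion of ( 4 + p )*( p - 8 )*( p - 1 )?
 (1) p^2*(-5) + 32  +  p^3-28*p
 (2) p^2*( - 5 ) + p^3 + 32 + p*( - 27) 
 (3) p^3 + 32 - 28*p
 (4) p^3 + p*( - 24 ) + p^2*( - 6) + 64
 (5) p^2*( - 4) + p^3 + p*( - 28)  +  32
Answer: 1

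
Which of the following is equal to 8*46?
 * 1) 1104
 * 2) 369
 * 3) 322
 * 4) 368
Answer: 4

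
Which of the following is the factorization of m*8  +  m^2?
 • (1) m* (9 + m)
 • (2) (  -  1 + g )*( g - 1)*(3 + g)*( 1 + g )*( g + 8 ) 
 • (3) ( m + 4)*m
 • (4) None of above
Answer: 4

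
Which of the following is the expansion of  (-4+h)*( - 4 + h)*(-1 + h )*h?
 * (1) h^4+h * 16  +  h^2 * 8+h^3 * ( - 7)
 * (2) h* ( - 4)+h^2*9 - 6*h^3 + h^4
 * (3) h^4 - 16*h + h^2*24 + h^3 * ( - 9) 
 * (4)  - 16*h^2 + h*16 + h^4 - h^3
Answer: 3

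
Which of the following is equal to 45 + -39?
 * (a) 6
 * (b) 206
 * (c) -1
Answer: a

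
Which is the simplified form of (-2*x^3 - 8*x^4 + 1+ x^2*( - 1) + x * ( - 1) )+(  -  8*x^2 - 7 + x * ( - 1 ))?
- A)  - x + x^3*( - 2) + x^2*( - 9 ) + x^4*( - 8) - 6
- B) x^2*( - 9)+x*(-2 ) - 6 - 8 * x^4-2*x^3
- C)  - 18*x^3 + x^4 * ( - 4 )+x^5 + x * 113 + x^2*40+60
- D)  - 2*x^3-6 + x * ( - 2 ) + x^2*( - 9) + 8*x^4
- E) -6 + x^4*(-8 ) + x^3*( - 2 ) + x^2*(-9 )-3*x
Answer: B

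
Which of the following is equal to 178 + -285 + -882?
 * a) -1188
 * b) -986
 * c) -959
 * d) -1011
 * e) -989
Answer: e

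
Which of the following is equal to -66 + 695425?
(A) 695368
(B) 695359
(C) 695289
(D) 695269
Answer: B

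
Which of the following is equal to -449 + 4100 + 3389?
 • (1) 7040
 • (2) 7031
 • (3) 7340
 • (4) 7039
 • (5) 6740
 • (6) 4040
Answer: 1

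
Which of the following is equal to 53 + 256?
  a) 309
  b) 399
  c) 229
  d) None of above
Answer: a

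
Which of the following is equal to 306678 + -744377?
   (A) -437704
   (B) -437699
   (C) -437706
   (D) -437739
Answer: B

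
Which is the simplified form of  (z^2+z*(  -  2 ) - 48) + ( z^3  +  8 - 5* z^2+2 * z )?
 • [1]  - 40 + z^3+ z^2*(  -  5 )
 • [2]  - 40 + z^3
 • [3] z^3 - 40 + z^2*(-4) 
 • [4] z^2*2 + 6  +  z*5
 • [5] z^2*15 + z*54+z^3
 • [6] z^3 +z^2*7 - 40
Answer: 3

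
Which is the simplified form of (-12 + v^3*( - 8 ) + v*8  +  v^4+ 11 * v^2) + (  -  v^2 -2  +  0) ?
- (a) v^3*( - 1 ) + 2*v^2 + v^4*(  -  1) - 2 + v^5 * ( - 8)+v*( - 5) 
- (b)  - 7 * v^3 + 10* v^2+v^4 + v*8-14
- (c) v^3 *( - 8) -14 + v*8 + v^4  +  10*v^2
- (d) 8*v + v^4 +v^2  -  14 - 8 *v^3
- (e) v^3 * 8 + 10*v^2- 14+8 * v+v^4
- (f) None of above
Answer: c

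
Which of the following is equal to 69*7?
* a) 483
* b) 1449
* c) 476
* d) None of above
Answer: a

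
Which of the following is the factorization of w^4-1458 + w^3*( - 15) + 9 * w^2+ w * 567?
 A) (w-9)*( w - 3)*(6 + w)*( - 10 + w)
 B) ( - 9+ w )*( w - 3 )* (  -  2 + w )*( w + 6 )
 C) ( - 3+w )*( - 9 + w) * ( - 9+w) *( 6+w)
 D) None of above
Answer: C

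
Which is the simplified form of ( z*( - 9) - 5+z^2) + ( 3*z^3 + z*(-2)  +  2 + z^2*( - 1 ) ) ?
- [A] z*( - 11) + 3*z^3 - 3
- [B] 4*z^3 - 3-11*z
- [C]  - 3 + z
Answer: A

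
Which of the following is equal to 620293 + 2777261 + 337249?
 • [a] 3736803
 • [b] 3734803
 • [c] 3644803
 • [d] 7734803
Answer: b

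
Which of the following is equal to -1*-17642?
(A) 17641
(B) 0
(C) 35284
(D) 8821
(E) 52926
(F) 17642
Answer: F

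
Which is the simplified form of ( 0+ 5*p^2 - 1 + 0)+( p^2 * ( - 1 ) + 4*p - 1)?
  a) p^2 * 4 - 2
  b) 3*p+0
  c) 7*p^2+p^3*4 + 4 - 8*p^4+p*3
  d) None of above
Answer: d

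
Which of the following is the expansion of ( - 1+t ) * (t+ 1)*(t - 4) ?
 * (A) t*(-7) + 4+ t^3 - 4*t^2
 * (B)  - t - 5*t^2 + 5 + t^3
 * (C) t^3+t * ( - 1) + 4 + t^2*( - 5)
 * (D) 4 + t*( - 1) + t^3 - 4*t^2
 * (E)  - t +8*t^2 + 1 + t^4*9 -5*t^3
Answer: D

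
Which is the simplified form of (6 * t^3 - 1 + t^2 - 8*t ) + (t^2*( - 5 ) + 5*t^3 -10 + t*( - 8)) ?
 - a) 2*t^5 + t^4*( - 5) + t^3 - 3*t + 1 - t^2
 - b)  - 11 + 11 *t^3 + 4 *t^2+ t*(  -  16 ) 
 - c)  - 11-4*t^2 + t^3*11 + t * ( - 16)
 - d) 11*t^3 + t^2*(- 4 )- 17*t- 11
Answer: c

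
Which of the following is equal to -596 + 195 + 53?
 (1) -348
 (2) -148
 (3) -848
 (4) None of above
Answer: 1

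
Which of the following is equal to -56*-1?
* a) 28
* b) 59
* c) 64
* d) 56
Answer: d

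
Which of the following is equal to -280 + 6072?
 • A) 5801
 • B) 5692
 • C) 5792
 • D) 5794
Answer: C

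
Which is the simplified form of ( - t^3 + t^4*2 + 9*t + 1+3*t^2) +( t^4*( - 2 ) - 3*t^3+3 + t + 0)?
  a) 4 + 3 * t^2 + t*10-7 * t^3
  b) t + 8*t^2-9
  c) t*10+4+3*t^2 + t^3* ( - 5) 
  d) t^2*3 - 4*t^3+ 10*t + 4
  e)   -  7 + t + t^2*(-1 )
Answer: d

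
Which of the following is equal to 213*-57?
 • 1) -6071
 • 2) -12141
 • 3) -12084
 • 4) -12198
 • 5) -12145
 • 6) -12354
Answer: 2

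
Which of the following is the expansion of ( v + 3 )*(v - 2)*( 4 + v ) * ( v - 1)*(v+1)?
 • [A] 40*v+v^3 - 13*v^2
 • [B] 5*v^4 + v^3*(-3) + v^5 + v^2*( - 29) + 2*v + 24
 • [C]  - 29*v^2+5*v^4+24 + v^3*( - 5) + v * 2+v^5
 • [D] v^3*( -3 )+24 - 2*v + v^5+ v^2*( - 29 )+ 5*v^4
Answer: B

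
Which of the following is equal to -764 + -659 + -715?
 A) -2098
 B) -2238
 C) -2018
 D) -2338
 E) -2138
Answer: E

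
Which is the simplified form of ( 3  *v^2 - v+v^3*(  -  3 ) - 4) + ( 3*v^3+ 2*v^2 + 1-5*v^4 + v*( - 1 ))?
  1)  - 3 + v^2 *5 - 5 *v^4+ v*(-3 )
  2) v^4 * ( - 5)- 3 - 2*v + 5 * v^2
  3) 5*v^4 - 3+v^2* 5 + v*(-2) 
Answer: 2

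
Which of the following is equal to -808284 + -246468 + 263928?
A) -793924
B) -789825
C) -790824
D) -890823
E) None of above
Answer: C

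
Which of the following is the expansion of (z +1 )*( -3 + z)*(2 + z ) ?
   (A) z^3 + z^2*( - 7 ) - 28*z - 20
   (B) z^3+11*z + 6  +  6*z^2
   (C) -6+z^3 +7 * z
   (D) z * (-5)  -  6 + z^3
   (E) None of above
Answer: E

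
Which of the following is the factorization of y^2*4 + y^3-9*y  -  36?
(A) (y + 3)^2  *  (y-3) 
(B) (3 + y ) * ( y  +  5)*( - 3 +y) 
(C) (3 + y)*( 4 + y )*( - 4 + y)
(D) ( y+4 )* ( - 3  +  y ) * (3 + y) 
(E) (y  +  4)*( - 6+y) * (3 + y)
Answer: D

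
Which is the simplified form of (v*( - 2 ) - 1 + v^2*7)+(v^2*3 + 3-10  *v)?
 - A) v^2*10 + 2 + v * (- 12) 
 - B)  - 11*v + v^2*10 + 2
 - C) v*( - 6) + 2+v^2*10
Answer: A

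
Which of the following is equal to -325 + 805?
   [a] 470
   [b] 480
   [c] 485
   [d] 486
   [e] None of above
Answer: b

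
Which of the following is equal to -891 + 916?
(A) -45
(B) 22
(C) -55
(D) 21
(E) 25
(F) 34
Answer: E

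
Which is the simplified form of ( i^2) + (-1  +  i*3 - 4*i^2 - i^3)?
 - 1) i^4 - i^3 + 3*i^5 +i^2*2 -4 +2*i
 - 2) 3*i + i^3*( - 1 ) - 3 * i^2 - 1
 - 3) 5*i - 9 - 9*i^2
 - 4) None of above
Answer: 2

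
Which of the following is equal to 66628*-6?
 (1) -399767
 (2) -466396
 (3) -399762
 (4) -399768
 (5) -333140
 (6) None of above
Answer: 4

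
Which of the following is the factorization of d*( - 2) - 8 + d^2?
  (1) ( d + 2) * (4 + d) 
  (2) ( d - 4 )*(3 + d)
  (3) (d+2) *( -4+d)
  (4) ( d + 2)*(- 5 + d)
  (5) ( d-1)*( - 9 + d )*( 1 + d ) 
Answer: 3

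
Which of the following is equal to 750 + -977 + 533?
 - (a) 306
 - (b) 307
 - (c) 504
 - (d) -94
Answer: a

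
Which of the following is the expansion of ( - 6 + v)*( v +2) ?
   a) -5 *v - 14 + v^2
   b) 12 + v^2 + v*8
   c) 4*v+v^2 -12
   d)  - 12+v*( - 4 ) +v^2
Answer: d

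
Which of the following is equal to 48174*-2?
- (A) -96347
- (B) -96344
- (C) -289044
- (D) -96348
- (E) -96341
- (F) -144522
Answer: D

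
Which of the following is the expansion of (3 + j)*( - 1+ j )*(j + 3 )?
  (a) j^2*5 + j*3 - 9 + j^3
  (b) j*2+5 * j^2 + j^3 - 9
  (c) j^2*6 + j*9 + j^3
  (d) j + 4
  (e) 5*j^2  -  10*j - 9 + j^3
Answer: a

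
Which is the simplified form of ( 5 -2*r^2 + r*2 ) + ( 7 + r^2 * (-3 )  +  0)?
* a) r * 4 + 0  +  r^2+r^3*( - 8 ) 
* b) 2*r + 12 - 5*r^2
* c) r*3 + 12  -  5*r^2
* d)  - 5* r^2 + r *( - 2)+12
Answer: b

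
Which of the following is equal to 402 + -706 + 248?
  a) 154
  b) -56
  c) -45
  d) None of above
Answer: b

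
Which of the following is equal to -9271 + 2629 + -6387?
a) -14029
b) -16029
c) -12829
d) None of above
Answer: d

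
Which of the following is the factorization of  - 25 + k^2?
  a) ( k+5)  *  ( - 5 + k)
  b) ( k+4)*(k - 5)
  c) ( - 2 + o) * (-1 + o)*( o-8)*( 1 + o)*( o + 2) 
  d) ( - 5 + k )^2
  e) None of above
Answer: a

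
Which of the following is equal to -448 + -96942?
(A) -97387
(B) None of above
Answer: B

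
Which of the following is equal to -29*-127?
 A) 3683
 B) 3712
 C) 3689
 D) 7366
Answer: A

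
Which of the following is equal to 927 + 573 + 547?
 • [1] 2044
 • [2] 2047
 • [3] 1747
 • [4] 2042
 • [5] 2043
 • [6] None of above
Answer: 2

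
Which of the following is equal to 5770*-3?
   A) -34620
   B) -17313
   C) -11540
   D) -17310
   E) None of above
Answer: D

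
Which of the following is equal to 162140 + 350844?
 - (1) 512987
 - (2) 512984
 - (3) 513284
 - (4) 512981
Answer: 2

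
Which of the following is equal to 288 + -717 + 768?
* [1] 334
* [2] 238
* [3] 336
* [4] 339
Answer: 4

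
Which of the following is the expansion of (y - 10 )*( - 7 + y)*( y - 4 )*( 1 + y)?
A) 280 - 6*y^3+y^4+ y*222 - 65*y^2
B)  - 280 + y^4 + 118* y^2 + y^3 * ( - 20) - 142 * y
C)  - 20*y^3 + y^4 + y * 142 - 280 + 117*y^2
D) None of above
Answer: D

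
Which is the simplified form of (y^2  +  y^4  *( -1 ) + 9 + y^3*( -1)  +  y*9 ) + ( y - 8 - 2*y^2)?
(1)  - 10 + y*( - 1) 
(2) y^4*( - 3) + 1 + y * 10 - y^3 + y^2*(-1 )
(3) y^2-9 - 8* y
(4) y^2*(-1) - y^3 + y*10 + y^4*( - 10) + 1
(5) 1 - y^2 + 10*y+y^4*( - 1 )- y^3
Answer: 5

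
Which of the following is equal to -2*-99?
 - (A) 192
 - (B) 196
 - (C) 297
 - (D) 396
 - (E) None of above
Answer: E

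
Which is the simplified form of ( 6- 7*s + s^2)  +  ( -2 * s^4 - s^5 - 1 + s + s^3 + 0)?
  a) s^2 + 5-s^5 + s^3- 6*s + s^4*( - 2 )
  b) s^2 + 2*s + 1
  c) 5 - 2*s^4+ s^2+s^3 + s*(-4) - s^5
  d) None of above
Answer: a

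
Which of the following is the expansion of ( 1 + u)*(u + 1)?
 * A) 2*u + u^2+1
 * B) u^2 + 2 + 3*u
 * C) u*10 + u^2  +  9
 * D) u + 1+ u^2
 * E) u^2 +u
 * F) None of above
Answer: A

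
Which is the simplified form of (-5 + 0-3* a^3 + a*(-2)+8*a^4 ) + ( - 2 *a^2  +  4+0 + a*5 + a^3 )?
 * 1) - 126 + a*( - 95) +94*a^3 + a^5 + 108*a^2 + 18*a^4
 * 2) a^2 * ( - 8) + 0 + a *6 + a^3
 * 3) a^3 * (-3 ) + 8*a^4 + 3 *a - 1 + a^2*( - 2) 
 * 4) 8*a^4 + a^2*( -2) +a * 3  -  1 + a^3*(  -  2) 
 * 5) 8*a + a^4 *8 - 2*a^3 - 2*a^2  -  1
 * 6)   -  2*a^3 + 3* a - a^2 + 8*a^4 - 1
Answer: 4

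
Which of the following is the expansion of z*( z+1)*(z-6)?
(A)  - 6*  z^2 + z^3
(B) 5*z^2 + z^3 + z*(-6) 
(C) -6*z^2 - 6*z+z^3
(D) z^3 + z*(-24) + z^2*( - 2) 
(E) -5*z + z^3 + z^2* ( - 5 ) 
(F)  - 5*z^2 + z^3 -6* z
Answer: F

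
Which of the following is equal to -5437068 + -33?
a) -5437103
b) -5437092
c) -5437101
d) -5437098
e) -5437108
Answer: c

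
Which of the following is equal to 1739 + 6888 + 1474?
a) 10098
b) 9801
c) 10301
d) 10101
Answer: d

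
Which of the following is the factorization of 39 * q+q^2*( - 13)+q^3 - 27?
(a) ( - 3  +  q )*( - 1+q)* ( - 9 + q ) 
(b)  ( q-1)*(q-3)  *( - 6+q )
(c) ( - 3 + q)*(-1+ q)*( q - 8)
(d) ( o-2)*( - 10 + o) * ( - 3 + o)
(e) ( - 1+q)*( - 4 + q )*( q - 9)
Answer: a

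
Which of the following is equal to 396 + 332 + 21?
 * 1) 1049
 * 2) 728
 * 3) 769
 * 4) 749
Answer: 4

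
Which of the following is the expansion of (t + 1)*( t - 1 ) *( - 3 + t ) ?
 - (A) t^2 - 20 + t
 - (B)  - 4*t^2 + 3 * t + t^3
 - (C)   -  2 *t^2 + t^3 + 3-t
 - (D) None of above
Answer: D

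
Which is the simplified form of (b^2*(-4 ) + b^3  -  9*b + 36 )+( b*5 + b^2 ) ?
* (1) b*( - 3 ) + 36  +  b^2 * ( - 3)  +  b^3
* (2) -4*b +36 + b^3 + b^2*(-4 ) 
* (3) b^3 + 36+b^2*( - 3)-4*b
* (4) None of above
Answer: 3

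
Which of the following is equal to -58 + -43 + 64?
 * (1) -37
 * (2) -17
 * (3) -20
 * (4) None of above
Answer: 1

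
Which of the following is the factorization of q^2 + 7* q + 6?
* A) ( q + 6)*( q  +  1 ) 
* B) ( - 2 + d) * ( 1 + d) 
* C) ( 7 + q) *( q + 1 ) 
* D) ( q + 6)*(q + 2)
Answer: A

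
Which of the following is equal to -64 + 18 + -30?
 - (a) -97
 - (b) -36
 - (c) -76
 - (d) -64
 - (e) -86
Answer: c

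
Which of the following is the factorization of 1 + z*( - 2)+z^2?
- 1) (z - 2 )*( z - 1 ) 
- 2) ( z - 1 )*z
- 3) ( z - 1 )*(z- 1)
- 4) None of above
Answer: 3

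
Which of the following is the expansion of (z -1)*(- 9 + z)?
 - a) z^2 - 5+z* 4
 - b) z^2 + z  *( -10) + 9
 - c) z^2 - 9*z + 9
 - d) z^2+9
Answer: b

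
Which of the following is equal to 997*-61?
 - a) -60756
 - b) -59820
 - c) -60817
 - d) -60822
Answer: c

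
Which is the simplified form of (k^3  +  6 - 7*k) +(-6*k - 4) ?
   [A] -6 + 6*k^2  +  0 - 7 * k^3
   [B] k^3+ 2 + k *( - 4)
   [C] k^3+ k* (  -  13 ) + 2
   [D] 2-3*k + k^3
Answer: C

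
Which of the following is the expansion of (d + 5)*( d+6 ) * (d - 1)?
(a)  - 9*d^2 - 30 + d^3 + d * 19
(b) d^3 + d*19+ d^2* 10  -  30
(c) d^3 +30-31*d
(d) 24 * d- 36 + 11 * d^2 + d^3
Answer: b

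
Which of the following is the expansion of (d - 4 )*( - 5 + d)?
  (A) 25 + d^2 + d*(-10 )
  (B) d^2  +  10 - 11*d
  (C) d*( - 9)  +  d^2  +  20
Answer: C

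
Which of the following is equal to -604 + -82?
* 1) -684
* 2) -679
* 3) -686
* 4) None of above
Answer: 3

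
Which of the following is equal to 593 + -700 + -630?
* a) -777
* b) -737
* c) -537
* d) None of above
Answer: b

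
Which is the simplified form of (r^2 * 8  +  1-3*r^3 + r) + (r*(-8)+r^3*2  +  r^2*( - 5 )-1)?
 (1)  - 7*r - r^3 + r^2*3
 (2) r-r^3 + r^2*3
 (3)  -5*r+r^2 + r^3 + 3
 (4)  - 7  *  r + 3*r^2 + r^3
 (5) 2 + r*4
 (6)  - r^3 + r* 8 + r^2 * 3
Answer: 1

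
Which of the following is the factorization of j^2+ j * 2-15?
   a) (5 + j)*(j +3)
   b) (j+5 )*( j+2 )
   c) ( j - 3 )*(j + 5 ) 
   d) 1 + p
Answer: c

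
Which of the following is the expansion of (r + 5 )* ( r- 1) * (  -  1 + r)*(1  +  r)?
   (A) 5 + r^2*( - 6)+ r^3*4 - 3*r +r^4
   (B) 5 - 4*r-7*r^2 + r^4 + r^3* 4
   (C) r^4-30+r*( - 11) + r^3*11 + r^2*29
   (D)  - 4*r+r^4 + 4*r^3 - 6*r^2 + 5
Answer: D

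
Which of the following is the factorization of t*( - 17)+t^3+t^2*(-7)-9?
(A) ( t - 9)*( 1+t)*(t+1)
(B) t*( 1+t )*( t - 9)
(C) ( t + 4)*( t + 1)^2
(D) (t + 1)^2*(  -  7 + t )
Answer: A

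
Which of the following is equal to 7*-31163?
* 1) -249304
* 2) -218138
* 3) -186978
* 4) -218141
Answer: 4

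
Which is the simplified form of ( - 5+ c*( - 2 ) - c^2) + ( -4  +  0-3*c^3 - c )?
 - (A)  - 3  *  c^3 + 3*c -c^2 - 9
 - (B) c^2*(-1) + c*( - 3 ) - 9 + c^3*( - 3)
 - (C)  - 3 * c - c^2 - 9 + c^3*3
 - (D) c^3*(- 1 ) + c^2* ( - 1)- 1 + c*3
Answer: B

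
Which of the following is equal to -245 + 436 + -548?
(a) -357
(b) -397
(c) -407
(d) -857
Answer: a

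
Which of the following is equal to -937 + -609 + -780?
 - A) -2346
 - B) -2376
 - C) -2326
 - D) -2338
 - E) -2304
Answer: C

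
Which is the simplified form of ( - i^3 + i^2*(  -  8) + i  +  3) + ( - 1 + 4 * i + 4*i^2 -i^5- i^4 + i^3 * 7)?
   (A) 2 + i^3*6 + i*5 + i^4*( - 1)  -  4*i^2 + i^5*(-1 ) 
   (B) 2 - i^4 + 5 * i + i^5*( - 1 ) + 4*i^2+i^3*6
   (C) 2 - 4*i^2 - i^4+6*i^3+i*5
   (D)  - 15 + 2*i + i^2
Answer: A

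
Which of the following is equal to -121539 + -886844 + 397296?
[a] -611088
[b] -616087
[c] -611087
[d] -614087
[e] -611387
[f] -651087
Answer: c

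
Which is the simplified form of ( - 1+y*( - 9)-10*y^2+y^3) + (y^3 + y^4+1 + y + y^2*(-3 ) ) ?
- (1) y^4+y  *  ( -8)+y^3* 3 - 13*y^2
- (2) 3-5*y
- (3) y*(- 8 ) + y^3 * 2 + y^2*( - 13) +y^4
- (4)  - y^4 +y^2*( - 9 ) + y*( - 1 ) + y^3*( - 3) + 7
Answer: 3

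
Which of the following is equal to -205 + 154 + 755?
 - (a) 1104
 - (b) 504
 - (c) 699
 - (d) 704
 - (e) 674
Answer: d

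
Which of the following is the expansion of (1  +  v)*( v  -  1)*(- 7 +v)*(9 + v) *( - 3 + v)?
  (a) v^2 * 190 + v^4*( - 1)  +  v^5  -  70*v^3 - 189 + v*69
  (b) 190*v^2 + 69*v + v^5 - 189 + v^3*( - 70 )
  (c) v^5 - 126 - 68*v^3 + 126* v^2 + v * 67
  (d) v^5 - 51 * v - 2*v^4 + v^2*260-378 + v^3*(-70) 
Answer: a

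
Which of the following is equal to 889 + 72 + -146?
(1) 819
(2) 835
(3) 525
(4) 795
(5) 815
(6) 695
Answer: 5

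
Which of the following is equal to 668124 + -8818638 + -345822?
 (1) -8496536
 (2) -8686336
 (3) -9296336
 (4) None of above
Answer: 4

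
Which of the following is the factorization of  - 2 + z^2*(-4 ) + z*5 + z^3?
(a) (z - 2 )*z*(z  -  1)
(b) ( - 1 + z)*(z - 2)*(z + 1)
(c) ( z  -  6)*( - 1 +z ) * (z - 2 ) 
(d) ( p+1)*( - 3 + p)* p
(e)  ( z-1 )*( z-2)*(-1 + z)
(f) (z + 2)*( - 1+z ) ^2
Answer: e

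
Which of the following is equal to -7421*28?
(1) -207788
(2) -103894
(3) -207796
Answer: 1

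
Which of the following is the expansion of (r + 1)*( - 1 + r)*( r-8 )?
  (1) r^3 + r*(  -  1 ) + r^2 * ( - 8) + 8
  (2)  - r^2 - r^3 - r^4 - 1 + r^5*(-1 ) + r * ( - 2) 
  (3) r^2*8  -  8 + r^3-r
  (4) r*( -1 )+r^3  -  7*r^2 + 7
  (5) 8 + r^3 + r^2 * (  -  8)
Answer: 1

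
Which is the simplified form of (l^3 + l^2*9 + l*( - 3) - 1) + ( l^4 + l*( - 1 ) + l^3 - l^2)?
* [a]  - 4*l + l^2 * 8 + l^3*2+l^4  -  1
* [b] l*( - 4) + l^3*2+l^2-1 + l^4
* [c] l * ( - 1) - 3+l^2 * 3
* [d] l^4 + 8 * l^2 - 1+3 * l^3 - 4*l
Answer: a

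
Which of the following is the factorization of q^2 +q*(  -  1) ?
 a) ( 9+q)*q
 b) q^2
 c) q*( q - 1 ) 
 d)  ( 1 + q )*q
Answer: c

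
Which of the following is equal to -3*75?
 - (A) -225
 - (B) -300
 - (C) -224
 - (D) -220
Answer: A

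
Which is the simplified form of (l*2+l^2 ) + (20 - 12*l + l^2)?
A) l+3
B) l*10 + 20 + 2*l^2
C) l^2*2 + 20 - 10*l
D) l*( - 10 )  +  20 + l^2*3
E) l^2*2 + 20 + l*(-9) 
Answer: C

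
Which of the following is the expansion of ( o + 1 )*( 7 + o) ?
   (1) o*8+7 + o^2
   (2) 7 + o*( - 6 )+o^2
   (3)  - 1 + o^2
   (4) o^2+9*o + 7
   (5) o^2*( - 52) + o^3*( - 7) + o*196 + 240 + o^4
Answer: 1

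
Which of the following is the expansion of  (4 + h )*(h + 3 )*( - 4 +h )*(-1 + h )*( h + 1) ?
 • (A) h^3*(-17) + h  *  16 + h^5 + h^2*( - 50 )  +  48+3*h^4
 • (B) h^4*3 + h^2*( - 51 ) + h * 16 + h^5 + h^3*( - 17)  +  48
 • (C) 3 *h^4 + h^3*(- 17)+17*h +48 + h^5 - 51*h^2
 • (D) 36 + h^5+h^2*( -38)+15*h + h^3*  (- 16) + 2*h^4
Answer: B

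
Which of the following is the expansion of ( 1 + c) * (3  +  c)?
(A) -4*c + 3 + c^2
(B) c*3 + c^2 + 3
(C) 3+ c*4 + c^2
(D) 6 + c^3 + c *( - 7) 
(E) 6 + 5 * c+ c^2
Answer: C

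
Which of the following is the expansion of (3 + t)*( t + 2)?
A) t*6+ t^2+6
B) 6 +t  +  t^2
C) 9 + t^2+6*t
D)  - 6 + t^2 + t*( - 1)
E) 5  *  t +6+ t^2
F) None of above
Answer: E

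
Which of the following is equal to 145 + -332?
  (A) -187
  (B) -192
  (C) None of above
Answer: A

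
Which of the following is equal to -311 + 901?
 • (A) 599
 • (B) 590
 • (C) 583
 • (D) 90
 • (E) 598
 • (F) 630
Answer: B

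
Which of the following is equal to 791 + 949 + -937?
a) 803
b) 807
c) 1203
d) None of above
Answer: a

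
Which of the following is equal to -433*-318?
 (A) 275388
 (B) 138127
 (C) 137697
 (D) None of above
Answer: D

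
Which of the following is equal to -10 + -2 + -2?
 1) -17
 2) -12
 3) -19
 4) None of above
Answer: 4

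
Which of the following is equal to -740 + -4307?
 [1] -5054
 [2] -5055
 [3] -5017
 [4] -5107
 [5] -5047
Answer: 5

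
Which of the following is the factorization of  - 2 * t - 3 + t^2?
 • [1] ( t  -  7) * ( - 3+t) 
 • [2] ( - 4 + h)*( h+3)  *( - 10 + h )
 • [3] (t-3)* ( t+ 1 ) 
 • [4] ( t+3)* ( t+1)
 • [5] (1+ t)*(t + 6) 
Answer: 3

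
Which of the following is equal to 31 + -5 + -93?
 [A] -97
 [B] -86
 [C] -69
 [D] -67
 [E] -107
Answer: D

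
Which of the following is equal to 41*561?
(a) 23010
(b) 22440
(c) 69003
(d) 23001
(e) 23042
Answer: d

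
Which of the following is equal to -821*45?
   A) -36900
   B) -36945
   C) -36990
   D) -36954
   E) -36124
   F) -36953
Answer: B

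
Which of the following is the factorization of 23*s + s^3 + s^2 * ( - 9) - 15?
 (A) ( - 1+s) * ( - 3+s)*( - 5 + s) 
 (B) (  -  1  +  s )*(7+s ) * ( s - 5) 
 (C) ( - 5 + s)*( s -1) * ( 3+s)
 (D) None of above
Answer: A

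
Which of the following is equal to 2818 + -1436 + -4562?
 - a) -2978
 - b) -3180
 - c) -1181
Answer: b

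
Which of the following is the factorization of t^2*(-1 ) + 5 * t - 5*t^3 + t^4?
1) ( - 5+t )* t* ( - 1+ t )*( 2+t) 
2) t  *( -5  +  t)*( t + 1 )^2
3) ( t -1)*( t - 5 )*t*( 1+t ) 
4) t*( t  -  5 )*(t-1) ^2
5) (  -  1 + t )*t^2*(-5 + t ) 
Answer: 3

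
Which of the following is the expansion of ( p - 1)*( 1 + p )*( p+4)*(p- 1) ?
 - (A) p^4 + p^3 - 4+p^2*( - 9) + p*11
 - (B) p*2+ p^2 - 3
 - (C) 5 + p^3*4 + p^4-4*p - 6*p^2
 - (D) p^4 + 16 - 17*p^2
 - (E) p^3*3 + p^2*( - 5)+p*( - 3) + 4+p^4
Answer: E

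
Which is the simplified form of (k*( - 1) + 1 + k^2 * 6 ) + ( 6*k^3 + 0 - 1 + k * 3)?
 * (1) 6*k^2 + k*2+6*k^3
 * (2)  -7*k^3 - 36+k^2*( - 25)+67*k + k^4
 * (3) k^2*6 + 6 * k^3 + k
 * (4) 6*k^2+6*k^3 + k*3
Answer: 1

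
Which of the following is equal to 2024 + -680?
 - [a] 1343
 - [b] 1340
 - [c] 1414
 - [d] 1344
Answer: d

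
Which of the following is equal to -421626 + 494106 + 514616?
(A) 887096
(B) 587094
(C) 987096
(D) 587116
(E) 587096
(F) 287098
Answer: E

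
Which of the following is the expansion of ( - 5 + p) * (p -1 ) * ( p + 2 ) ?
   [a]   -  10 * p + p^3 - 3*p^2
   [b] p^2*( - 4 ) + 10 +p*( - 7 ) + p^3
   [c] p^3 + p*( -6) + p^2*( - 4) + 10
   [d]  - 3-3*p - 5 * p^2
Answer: b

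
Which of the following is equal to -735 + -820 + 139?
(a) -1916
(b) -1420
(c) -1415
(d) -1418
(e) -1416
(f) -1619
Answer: e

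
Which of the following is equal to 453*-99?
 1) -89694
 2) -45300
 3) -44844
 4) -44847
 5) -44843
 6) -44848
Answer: 4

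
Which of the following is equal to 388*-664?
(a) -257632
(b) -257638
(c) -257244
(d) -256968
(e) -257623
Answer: a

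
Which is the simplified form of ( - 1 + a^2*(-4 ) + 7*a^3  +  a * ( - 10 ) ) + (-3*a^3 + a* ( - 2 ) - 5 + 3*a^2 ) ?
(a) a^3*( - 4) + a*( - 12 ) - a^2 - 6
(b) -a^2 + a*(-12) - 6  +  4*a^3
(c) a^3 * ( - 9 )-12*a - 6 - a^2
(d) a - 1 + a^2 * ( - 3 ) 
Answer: b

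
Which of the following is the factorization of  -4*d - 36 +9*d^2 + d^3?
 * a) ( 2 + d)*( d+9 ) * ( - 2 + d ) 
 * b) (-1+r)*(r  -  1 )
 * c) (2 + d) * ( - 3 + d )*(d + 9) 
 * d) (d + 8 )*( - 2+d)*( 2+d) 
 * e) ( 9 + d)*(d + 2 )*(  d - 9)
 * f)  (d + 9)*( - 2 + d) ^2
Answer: a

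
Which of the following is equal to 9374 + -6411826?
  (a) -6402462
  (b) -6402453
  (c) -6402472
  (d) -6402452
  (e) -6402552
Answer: d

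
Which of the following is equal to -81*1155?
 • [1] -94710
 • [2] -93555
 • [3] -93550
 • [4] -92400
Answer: 2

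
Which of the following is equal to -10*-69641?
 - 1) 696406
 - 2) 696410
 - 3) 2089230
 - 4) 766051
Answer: 2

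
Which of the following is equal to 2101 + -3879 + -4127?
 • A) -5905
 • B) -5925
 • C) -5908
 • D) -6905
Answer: A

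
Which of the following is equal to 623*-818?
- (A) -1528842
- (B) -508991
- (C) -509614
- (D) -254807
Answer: C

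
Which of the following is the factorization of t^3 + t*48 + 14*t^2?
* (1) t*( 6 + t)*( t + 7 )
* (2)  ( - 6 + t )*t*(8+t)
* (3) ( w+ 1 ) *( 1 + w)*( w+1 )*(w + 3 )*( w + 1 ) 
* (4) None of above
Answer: 4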